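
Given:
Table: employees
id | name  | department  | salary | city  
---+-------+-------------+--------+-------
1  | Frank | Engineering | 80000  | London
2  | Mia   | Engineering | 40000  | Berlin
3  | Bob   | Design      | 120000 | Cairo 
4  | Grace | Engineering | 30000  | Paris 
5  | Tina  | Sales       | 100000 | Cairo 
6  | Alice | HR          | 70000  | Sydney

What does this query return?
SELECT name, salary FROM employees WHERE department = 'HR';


Filtering: department = 'HR'
Matching rows: 1

1 rows:
Alice, 70000


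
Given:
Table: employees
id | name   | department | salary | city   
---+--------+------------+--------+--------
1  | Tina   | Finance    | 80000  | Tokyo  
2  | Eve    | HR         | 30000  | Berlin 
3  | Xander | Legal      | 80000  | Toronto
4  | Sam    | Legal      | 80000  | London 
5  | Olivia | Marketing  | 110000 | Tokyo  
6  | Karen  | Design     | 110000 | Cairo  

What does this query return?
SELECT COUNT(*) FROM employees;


COUNT(*) counts all rows

6


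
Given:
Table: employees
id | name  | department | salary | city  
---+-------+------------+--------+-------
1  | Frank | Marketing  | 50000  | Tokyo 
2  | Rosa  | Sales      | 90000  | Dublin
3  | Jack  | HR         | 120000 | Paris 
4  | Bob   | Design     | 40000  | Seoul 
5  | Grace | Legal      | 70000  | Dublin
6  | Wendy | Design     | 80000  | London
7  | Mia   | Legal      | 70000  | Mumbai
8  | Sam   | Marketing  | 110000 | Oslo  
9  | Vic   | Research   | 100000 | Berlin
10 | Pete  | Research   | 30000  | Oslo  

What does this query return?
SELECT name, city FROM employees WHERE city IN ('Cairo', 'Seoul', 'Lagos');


Filtering: city IN ('Cairo', 'Seoul', 'Lagos')
Matching: 1 rows

1 rows:
Bob, Seoul


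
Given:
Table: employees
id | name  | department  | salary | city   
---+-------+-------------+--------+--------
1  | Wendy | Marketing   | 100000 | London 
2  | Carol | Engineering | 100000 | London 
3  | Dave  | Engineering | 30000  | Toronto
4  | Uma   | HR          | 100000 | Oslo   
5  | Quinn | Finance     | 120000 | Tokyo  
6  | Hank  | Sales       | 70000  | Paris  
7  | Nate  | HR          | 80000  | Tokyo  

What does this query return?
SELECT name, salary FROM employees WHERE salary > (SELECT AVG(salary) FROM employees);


Subquery: AVG(salary) = 85714.29
Filtering: salary > 85714.29
  Wendy (100000) -> MATCH
  Carol (100000) -> MATCH
  Uma (100000) -> MATCH
  Quinn (120000) -> MATCH


4 rows:
Wendy, 100000
Carol, 100000
Uma, 100000
Quinn, 120000


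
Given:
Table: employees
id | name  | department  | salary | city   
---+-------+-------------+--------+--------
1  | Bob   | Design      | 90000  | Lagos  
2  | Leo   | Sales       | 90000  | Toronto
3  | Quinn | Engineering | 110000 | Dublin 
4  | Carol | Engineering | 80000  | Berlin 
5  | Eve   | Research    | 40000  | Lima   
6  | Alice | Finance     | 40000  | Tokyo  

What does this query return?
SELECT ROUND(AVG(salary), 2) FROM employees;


SUM(salary) = 450000
COUNT = 6
ROUND(AVG, 2) = ROUND(450000 / 6, 2) = 75000.0

75000.0


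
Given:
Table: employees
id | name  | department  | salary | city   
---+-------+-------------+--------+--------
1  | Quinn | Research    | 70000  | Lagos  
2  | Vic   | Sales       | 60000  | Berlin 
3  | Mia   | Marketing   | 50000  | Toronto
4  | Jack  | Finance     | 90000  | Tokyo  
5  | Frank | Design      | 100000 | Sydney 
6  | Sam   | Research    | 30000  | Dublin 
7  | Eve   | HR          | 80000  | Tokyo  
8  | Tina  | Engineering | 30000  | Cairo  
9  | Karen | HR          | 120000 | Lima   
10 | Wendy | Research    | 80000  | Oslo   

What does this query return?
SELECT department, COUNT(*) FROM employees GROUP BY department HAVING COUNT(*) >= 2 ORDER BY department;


Groups with count >= 2:
  HR: 2 -> PASS
  Research: 3 -> PASS
  Design: 1 -> filtered out
  Engineering: 1 -> filtered out
  Finance: 1 -> filtered out
  Marketing: 1 -> filtered out
  Sales: 1 -> filtered out


2 groups:
HR, 2
Research, 3


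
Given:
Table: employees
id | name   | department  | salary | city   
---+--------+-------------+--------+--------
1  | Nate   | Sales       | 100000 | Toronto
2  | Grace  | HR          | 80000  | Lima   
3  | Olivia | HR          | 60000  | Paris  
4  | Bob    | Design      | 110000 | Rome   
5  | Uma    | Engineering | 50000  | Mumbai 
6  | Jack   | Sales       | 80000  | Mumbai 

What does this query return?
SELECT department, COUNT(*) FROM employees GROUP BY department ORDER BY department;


Assigning each row to its department group:
  Nate -> Sales
  Grace -> HR
  Olivia -> HR
  Bob -> Design
  Uma -> Engineering
  Jack -> Sales


4 groups:
Design, 1
Engineering, 1
HR, 2
Sales, 2


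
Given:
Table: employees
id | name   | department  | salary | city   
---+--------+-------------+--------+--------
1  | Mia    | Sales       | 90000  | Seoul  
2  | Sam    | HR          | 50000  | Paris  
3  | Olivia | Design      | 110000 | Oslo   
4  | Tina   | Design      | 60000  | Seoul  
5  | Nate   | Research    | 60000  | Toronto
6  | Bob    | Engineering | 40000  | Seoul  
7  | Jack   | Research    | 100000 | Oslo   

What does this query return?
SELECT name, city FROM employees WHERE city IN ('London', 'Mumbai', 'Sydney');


Filtering: city IN ('London', 'Mumbai', 'Sydney')
Matching: 0 rows

Empty result set (0 rows)


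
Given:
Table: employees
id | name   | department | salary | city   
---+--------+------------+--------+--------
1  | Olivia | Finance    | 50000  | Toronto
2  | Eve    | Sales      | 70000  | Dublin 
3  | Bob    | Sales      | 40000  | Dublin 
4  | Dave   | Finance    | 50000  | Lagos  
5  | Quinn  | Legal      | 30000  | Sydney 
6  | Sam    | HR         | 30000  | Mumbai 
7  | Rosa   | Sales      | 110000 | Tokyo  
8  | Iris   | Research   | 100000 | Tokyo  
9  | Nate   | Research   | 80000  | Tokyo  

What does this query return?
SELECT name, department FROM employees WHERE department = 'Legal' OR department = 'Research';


Filtering: department = 'Legal' OR 'Research'
Matching: 3 rows

3 rows:
Quinn, Legal
Iris, Research
Nate, Research


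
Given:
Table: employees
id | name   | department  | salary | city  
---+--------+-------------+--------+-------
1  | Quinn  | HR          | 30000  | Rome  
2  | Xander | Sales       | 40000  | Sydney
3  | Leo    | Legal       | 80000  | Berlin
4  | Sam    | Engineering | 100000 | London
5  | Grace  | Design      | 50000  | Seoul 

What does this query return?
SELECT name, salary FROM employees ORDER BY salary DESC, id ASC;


Sorting by salary DESC, then id ASC for ties

5 rows:
Sam, 100000
Leo, 80000
Grace, 50000
Xander, 40000
Quinn, 30000


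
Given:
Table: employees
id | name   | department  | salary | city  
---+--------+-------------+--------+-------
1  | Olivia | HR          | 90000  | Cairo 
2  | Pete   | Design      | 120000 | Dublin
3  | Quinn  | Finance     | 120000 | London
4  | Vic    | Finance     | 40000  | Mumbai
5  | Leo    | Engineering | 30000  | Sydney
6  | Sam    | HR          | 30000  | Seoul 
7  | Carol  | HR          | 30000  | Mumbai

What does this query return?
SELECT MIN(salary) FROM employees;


Salaries: 90000, 120000, 120000, 40000, 30000, 30000, 30000
MIN = 30000

30000


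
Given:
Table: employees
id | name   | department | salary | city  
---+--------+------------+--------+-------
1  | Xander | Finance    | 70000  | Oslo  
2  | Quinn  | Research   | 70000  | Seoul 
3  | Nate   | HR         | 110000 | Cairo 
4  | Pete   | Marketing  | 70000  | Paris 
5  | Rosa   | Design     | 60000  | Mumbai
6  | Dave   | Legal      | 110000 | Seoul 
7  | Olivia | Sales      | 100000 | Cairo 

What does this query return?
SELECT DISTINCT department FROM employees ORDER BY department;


All 'department' values (row order): Finance, Research, HR, Marketing, Design, Legal, Sales
Removing duplicates leaves 7 unique value(s).

7 values:
Design
Finance
HR
Legal
Marketing
Research
Sales


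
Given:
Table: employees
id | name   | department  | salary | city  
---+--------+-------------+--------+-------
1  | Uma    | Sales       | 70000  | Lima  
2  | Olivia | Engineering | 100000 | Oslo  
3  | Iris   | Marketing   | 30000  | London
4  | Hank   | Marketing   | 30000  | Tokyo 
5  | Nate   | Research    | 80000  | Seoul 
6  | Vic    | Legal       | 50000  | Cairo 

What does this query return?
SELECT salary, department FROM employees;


Projecting columns: salary, department

6 rows:
70000, Sales
100000, Engineering
30000, Marketing
30000, Marketing
80000, Research
50000, Legal


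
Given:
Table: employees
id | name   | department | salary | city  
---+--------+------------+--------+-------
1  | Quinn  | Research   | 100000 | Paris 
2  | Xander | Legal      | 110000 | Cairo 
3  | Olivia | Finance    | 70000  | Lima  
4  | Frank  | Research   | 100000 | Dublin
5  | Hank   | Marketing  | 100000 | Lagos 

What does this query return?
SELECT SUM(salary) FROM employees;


SUM(salary) = 100000 + 110000 + 70000 + 100000 + 100000 = 480000

480000


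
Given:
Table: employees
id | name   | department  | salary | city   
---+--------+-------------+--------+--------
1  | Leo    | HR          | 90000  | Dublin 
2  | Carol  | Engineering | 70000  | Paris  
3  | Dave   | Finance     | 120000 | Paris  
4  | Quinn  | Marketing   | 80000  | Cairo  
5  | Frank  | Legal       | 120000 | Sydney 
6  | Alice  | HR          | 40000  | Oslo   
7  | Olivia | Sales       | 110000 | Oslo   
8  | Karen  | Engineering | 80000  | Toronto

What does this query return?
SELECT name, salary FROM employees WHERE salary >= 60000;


Filtering: salary >= 60000
Matching: 7 rows

7 rows:
Leo, 90000
Carol, 70000
Dave, 120000
Quinn, 80000
Frank, 120000
Olivia, 110000
Karen, 80000


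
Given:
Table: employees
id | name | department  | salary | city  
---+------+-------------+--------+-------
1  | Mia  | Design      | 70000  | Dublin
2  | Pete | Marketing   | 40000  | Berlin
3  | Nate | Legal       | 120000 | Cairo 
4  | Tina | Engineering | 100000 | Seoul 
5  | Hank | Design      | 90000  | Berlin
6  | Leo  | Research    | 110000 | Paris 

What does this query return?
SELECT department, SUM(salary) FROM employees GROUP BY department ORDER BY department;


Summing salary within each department:
  Design: 70000 + 90000 = 160000
  Engineering: 100000 = 100000
  Legal: 120000 = 120000
  Marketing: 40000 = 40000
  Research: 110000 = 110000


5 groups:
Design, 160000
Engineering, 100000
Legal, 120000
Marketing, 40000
Research, 110000


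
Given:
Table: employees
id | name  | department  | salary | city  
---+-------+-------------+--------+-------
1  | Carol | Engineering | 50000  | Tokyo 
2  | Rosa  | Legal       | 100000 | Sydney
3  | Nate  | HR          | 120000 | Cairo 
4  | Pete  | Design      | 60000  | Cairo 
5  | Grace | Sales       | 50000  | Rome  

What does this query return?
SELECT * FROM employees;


SELECT * returns all 5 rows with all columns

5 rows:
1, Carol, Engineering, 50000, Tokyo
2, Rosa, Legal, 100000, Sydney
3, Nate, HR, 120000, Cairo
4, Pete, Design, 60000, Cairo
5, Grace, Sales, 50000, Rome


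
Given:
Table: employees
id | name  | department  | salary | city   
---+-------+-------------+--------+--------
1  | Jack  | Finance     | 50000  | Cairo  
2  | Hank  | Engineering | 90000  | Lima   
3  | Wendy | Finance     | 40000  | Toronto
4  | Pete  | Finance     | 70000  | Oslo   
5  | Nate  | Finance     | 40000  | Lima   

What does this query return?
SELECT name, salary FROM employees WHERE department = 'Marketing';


Filtering: department = 'Marketing'
Matching rows: 0

Empty result set (0 rows)


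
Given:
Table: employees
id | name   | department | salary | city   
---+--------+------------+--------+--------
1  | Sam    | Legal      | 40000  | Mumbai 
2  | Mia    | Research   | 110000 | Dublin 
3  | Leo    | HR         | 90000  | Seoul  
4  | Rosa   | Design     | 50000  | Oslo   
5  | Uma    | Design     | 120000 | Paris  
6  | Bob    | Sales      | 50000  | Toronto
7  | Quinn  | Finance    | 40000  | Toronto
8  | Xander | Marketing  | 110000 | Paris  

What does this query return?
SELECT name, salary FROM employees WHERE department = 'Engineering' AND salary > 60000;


Filtering: department = 'Engineering' AND salary > 60000
Matching: 0 rows

Empty result set (0 rows)


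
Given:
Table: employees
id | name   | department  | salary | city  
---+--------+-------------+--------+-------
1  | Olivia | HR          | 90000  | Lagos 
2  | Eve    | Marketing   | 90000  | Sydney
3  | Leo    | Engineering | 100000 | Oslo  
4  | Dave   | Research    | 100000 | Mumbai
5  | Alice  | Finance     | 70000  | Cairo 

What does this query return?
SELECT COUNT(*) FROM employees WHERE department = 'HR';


Counting rows where department = 'HR'
  Olivia -> MATCH


1


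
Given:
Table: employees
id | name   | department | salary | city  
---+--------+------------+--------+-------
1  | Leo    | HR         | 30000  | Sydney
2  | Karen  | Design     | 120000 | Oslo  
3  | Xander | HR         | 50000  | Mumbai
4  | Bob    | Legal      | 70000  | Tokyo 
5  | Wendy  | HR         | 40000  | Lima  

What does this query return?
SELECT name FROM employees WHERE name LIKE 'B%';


LIKE 'B%' matches names starting with 'B'
Matching: 1

1 rows:
Bob


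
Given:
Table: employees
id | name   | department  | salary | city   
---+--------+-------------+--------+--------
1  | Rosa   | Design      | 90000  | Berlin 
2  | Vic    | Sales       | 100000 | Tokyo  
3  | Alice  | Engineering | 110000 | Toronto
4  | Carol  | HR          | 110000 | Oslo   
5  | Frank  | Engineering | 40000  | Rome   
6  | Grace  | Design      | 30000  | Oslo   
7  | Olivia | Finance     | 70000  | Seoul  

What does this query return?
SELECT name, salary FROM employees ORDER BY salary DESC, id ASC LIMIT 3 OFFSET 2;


Sort by salary DESC (id ASC tiebreak), then skip 2 and take 3
Rows 3 through 5

3 rows:
Vic, 100000
Rosa, 90000
Olivia, 70000


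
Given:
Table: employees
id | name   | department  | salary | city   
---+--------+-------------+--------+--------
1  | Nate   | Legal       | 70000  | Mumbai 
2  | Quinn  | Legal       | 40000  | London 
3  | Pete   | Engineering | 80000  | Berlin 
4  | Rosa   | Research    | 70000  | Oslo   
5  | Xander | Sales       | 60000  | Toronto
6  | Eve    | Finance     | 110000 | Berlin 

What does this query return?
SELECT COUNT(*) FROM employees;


COUNT(*) counts all rows

6


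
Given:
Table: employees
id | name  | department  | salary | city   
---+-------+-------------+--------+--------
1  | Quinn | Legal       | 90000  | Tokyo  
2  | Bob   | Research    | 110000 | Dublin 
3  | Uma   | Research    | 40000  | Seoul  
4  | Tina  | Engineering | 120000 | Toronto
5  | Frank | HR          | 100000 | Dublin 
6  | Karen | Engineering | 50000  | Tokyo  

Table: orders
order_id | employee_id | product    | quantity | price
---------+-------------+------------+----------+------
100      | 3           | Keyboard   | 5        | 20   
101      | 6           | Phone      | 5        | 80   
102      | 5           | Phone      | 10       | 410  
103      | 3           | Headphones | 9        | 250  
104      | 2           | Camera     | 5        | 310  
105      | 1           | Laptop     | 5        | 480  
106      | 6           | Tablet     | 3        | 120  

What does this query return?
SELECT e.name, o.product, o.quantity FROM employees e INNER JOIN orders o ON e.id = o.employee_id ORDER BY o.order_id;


Joining employees.id = orders.employee_id:
  employee Uma (id=3) -> order Keyboard
  employee Karen (id=6) -> order Phone
  employee Frank (id=5) -> order Phone
  employee Uma (id=3) -> order Headphones
  employee Bob (id=2) -> order Camera
  employee Quinn (id=1) -> order Laptop
  employee Karen (id=6) -> order Tablet


7 rows:
Uma, Keyboard, 5
Karen, Phone, 5
Frank, Phone, 10
Uma, Headphones, 9
Bob, Camera, 5
Quinn, Laptop, 5
Karen, Tablet, 3


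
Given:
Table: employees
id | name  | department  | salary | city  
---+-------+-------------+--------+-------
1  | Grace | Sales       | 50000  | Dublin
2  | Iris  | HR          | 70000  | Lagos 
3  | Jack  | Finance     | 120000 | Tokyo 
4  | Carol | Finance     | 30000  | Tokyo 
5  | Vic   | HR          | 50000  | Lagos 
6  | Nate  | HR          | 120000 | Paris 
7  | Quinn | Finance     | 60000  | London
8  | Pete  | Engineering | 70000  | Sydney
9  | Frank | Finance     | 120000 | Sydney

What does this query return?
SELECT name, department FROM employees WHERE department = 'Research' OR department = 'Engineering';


Filtering: department = 'Research' OR 'Engineering'
Matching: 1 rows

1 rows:
Pete, Engineering


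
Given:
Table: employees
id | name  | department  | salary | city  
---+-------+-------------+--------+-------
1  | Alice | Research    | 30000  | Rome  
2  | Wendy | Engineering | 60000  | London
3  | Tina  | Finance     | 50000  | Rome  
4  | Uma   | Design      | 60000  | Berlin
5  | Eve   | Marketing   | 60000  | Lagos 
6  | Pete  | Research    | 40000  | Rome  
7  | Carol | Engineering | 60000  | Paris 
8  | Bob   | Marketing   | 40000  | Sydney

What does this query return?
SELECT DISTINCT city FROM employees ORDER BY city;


All 'city' values (row order): Rome, London, Rome, Berlin, Lagos, Rome, Paris, Sydney
Removing duplicates leaves 6 unique value(s).

6 values:
Berlin
Lagos
London
Paris
Rome
Sydney


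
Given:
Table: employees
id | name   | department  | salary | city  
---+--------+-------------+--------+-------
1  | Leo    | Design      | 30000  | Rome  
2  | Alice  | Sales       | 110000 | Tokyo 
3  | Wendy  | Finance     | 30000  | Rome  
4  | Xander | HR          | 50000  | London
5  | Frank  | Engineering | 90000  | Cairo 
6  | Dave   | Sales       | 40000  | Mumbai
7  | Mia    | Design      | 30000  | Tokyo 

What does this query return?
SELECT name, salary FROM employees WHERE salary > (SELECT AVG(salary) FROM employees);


Subquery: AVG(salary) = 54285.71
Filtering: salary > 54285.71
  Alice (110000) -> MATCH
  Frank (90000) -> MATCH


2 rows:
Alice, 110000
Frank, 90000


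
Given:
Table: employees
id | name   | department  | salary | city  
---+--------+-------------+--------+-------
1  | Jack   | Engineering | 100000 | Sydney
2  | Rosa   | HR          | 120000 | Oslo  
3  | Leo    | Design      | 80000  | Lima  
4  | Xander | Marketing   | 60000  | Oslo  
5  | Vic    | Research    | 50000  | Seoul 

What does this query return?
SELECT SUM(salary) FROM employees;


SUM(salary) = 100000 + 120000 + 80000 + 60000 + 50000 = 410000

410000


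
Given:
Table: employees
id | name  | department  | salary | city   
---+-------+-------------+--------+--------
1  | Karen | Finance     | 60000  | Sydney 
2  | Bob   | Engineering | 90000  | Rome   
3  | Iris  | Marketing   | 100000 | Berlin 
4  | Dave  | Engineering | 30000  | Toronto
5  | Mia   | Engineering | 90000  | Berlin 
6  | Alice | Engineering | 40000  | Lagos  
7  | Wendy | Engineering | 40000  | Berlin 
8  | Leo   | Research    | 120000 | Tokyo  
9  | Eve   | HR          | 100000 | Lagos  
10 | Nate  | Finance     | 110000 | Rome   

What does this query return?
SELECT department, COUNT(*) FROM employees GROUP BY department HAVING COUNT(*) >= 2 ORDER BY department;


Groups with count >= 2:
  Engineering: 5 -> PASS
  Finance: 2 -> PASS
  HR: 1 -> filtered out
  Marketing: 1 -> filtered out
  Research: 1 -> filtered out


2 groups:
Engineering, 5
Finance, 2


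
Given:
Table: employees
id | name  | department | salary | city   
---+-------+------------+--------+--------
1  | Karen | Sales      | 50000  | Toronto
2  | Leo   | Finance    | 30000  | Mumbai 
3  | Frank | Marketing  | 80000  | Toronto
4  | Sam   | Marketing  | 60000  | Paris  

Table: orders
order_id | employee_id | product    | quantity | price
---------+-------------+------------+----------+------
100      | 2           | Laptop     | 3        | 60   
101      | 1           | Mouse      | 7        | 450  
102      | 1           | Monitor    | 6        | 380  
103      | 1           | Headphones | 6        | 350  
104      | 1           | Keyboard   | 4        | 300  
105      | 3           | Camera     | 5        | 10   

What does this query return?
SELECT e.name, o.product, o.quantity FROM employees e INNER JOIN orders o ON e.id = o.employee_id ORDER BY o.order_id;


Joining employees.id = orders.employee_id:
  employee Leo (id=2) -> order Laptop
  employee Karen (id=1) -> order Mouse
  employee Karen (id=1) -> order Monitor
  employee Karen (id=1) -> order Headphones
  employee Karen (id=1) -> order Keyboard
  employee Frank (id=3) -> order Camera


6 rows:
Leo, Laptop, 3
Karen, Mouse, 7
Karen, Monitor, 6
Karen, Headphones, 6
Karen, Keyboard, 4
Frank, Camera, 5


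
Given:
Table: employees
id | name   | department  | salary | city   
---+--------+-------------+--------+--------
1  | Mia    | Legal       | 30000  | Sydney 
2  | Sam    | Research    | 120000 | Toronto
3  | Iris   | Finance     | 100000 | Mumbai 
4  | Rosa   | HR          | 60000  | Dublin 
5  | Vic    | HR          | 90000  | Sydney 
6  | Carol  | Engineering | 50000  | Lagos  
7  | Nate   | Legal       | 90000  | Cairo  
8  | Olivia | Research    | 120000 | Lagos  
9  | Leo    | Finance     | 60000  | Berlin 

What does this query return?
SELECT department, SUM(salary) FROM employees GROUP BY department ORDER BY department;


Summing salary within each department:
  Engineering: 50000 = 50000
  Finance: 100000 + 60000 = 160000
  HR: 60000 + 90000 = 150000
  Legal: 30000 + 90000 = 120000
  Research: 120000 + 120000 = 240000


5 groups:
Engineering, 50000
Finance, 160000
HR, 150000
Legal, 120000
Research, 240000


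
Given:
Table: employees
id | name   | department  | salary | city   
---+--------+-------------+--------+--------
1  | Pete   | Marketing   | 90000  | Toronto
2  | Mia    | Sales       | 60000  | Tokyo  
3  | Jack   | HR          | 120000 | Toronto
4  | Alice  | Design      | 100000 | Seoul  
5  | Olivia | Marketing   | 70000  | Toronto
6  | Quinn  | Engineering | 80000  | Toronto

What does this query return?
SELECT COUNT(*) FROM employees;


COUNT(*) counts all rows

6


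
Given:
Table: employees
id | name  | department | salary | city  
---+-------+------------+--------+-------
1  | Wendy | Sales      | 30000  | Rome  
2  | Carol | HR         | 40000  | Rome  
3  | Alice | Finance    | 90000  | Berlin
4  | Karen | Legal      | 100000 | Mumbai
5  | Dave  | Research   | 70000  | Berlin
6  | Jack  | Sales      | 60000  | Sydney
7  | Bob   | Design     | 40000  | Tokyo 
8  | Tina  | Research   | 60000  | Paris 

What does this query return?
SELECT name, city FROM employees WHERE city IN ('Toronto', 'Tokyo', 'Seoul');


Filtering: city IN ('Toronto', 'Tokyo', 'Seoul')
Matching: 1 rows

1 rows:
Bob, Tokyo


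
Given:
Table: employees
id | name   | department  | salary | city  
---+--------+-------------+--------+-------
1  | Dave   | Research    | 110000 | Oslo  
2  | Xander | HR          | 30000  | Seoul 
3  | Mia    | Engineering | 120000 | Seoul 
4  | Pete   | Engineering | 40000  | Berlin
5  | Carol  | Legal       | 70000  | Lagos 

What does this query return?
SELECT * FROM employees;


SELECT * returns all 5 rows with all columns

5 rows:
1, Dave, Research, 110000, Oslo
2, Xander, HR, 30000, Seoul
3, Mia, Engineering, 120000, Seoul
4, Pete, Engineering, 40000, Berlin
5, Carol, Legal, 70000, Lagos


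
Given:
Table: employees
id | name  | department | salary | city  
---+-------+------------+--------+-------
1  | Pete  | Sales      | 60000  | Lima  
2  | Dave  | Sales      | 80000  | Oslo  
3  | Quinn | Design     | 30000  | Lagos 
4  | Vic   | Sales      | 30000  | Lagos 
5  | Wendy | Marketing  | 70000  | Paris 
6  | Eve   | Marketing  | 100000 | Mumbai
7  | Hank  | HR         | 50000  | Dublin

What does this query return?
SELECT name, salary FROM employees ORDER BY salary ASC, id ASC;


Sorting by salary ASC, then id ASC for ties

7 rows:
Quinn, 30000
Vic, 30000
Hank, 50000
Pete, 60000
Wendy, 70000
Dave, 80000
Eve, 100000


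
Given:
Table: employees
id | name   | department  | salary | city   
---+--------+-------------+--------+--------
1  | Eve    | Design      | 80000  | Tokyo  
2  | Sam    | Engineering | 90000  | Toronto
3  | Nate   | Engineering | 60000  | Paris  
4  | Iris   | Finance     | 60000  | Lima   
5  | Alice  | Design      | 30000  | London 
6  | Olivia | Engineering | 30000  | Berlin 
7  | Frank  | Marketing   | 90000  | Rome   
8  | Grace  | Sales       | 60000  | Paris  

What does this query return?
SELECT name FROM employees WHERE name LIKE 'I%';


LIKE 'I%' matches names starting with 'I'
Matching: 1

1 rows:
Iris


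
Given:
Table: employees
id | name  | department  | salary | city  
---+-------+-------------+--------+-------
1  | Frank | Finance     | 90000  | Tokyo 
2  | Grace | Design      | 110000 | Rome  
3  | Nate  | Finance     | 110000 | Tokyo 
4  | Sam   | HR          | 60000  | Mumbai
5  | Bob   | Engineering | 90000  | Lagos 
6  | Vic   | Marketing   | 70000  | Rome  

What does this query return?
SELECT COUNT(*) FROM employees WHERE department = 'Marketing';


Counting rows where department = 'Marketing'
  Vic -> MATCH


1


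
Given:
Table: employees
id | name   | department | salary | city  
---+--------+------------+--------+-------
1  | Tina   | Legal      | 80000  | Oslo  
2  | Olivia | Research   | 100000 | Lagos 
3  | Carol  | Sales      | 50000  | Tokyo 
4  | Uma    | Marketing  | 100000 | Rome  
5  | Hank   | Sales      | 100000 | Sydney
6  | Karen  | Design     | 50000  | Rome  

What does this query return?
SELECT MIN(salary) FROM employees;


Salaries: 80000, 100000, 50000, 100000, 100000, 50000
MIN = 50000

50000


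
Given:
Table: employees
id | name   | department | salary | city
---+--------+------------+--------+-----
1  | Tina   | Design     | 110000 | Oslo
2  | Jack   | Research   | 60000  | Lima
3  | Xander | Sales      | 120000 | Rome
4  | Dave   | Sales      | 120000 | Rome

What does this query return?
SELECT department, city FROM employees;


Projecting columns: department, city

4 rows:
Design, Oslo
Research, Lima
Sales, Rome
Sales, Rome


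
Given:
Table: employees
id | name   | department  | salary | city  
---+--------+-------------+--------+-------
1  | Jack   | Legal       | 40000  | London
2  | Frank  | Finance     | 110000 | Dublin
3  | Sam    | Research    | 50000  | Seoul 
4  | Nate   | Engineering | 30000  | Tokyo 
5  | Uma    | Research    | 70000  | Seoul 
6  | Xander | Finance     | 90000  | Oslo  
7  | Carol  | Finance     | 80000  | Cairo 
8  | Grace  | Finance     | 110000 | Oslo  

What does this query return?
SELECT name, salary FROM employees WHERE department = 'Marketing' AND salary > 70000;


Filtering: department = 'Marketing' AND salary > 70000
Matching: 0 rows

Empty result set (0 rows)


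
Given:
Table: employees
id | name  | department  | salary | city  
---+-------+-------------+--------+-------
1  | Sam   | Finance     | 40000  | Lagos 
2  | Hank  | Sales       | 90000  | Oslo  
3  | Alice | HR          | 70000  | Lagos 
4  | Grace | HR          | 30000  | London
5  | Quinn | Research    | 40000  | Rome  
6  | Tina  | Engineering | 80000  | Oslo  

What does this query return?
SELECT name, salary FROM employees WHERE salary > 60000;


Filtering: salary > 60000
Matching: 3 rows

3 rows:
Hank, 90000
Alice, 70000
Tina, 80000


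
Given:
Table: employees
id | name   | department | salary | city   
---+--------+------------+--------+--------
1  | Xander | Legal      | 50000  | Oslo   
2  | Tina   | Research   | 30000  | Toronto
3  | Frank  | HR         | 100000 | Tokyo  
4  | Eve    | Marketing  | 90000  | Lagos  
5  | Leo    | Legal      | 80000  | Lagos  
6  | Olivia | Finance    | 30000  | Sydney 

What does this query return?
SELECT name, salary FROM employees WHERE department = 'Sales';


Filtering: department = 'Sales'
Matching rows: 0

Empty result set (0 rows)


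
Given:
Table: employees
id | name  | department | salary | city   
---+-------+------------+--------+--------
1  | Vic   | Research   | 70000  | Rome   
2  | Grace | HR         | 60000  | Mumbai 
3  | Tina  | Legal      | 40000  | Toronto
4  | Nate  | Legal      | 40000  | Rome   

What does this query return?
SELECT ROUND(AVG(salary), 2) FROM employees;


SUM(salary) = 210000
COUNT = 4
ROUND(AVG, 2) = ROUND(210000 / 4, 2) = 52500.0

52500.0


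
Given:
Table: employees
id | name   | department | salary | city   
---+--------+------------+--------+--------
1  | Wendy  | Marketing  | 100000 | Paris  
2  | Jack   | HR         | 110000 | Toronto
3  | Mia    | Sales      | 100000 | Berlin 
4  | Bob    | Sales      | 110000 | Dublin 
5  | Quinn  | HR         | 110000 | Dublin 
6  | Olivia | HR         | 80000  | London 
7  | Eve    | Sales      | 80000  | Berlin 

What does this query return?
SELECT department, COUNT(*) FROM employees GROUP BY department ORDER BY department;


Assigning each row to its department group:
  Wendy -> Marketing
  Jack -> HR
  Mia -> Sales
  Bob -> Sales
  Quinn -> HR
  Olivia -> HR
  Eve -> Sales


3 groups:
HR, 3
Marketing, 1
Sales, 3


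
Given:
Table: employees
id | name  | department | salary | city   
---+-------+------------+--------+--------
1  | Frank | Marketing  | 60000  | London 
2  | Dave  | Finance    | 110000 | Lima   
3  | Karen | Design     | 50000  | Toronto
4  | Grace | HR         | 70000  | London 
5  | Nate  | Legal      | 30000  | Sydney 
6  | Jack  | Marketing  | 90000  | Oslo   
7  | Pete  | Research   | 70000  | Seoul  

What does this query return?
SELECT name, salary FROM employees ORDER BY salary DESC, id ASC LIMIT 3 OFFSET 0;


Sort by salary DESC (id ASC tiebreak), then skip 0 and take 3
Rows 1 through 3

3 rows:
Dave, 110000
Jack, 90000
Grace, 70000


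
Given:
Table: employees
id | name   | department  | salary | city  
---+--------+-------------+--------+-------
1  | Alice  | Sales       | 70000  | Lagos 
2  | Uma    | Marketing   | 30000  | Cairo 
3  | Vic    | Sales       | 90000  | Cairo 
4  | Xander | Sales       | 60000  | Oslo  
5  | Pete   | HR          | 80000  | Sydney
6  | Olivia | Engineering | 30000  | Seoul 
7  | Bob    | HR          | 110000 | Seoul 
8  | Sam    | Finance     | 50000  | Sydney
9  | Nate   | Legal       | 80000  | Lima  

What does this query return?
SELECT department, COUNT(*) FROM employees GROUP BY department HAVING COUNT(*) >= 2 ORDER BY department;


Groups with count >= 2:
  HR: 2 -> PASS
  Sales: 3 -> PASS
  Engineering: 1 -> filtered out
  Finance: 1 -> filtered out
  Legal: 1 -> filtered out
  Marketing: 1 -> filtered out


2 groups:
HR, 2
Sales, 3


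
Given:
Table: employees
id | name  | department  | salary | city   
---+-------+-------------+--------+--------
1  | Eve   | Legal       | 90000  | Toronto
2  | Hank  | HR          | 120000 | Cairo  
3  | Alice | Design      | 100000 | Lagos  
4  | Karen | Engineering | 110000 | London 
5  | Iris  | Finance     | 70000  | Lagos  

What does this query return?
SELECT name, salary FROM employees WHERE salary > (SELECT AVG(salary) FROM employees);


Subquery: AVG(salary) = 98000.0
Filtering: salary > 98000.0
  Hank (120000) -> MATCH
  Alice (100000) -> MATCH
  Karen (110000) -> MATCH


3 rows:
Hank, 120000
Alice, 100000
Karen, 110000


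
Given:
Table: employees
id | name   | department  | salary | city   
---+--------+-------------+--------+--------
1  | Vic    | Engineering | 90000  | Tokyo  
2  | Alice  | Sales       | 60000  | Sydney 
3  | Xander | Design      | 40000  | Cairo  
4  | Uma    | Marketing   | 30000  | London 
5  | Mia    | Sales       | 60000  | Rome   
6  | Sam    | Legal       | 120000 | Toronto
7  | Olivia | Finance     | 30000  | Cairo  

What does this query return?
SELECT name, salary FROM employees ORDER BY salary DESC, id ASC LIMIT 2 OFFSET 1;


Sort by salary DESC (id ASC tiebreak), then skip 1 and take 2
Rows 2 through 3

2 rows:
Vic, 90000
Alice, 60000


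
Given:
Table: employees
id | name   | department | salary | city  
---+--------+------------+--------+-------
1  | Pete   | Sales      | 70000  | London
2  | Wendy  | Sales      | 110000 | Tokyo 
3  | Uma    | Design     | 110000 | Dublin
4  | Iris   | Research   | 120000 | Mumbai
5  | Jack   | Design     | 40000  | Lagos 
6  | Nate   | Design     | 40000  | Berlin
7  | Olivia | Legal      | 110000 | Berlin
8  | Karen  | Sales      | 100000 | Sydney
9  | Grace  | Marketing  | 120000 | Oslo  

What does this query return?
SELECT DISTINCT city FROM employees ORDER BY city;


All 'city' values (row order): London, Tokyo, Dublin, Mumbai, Lagos, Berlin, Berlin, Sydney, Oslo
Removing duplicates leaves 8 unique value(s).

8 values:
Berlin
Dublin
Lagos
London
Mumbai
Oslo
Sydney
Tokyo


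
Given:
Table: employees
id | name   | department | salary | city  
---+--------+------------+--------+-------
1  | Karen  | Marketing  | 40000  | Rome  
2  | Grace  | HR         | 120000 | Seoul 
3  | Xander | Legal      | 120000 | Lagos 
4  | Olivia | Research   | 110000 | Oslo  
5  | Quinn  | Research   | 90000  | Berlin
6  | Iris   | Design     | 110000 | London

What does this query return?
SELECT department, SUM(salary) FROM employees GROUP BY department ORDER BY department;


Summing salary within each department:
  Design: 110000 = 110000
  HR: 120000 = 120000
  Legal: 120000 = 120000
  Marketing: 40000 = 40000
  Research: 110000 + 90000 = 200000


5 groups:
Design, 110000
HR, 120000
Legal, 120000
Marketing, 40000
Research, 200000


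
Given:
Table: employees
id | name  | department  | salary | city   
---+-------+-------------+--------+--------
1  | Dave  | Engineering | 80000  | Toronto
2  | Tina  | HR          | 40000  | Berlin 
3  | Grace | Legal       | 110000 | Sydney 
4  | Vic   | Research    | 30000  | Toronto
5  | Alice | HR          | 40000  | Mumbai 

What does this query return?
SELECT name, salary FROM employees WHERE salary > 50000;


Filtering: salary > 50000
Matching: 2 rows

2 rows:
Dave, 80000
Grace, 110000


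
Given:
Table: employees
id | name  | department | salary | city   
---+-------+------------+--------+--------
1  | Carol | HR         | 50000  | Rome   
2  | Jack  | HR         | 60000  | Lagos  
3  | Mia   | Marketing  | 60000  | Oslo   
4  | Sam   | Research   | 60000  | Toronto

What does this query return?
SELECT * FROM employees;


SELECT * returns all 4 rows with all columns

4 rows:
1, Carol, HR, 50000, Rome
2, Jack, HR, 60000, Lagos
3, Mia, Marketing, 60000, Oslo
4, Sam, Research, 60000, Toronto


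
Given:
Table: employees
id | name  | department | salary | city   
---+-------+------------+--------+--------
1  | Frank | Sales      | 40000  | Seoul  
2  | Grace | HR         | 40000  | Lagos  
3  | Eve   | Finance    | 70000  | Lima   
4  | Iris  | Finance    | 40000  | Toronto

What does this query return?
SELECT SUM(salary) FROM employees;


SUM(salary) = 40000 + 40000 + 70000 + 40000 = 190000

190000


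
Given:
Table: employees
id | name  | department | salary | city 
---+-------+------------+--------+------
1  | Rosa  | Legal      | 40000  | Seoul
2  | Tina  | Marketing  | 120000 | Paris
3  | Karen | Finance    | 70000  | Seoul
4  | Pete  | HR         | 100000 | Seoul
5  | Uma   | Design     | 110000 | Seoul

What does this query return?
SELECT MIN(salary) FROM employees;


Salaries: 40000, 120000, 70000, 100000, 110000
MIN = 40000

40000


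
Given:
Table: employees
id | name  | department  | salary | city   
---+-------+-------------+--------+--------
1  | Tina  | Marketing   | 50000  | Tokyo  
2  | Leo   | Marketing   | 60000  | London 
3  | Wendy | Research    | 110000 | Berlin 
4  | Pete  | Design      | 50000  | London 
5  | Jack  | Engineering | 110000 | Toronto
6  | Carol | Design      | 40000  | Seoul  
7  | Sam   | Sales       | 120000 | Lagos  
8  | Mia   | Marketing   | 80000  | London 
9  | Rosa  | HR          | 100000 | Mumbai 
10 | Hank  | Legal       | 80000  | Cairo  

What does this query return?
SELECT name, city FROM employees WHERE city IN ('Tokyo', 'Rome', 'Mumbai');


Filtering: city IN ('Tokyo', 'Rome', 'Mumbai')
Matching: 2 rows

2 rows:
Tina, Tokyo
Rosa, Mumbai


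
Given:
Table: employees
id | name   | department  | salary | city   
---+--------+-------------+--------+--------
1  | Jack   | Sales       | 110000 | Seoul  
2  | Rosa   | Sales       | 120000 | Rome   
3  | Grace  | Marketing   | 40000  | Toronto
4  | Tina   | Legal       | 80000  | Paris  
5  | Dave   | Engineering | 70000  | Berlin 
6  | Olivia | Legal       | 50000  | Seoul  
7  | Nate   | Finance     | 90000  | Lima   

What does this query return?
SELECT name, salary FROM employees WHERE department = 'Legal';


Filtering: department = 'Legal'
Matching rows: 2

2 rows:
Tina, 80000
Olivia, 50000


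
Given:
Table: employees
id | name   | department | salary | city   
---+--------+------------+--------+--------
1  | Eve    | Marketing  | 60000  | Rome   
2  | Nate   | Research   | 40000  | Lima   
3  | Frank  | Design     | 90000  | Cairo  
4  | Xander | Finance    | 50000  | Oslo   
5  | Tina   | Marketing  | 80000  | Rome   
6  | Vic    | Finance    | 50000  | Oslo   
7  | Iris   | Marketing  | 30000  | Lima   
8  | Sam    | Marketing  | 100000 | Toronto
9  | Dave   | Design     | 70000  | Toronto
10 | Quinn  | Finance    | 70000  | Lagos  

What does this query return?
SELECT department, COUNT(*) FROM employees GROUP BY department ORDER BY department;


Assigning each row to its department group:
  Eve -> Marketing
  Nate -> Research
  Frank -> Design
  Xander -> Finance
  Tina -> Marketing
  Vic -> Finance
  Iris -> Marketing
  Sam -> Marketing
  Dave -> Design
  Quinn -> Finance


4 groups:
Design, 2
Finance, 3
Marketing, 4
Research, 1


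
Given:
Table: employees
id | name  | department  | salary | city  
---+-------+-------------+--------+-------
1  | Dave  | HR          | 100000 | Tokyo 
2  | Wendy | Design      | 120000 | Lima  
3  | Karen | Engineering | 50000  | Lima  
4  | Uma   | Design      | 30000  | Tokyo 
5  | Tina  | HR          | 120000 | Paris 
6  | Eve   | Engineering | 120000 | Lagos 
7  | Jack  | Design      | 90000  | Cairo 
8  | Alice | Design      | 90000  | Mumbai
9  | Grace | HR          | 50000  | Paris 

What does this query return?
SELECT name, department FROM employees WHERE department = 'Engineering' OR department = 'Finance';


Filtering: department = 'Engineering' OR 'Finance'
Matching: 2 rows

2 rows:
Karen, Engineering
Eve, Engineering


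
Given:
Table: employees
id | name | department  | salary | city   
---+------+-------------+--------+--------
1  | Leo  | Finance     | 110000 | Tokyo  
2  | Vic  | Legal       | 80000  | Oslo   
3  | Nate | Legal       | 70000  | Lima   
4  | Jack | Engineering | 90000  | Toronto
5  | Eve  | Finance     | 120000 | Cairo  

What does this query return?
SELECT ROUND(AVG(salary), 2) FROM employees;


SUM(salary) = 470000
COUNT = 5
ROUND(AVG, 2) = ROUND(470000 / 5, 2) = 94000.0

94000.0


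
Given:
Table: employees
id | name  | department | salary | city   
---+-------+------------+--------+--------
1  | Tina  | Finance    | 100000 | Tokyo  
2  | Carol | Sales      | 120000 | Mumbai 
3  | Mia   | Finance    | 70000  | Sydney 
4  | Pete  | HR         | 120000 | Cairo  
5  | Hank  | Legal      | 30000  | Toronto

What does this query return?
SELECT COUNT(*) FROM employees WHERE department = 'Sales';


Counting rows where department = 'Sales'
  Carol -> MATCH


1


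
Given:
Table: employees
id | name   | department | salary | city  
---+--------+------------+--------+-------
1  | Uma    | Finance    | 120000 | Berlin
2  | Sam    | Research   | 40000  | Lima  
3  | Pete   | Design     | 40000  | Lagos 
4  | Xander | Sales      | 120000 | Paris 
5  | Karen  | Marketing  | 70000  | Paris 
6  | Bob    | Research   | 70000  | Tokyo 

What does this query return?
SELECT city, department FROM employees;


Projecting columns: city, department

6 rows:
Berlin, Finance
Lima, Research
Lagos, Design
Paris, Sales
Paris, Marketing
Tokyo, Research


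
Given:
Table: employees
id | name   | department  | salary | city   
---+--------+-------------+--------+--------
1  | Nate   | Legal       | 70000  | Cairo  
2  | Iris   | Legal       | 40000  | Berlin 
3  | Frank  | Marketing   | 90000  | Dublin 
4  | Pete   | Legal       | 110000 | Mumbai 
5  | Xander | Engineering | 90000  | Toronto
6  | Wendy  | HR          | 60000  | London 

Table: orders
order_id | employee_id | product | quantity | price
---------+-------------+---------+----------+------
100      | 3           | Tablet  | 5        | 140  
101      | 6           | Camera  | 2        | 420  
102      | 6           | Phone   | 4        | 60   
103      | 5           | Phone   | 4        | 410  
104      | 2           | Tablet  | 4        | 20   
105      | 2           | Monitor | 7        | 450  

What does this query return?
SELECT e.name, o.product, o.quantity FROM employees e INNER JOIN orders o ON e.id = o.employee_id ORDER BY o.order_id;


Joining employees.id = orders.employee_id:
  employee Frank (id=3) -> order Tablet
  employee Wendy (id=6) -> order Camera
  employee Wendy (id=6) -> order Phone
  employee Xander (id=5) -> order Phone
  employee Iris (id=2) -> order Tablet
  employee Iris (id=2) -> order Monitor


6 rows:
Frank, Tablet, 5
Wendy, Camera, 2
Wendy, Phone, 4
Xander, Phone, 4
Iris, Tablet, 4
Iris, Monitor, 7
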